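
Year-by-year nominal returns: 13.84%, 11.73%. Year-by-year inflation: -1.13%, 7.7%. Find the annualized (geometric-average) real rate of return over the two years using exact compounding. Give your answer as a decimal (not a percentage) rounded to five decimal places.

Compound the nominal returns: 1.1384 × 1.1173 = 1.27193432.
Compound inflation: 0.9887 × 1.0770 = 1.06482990.
Deflate: 1.27193432 / 1.06482990 = 1.19449531.
Annualized real rate = 1.19449531^(1/2) − 1 = 9.2930% → 0.09293.

0.09293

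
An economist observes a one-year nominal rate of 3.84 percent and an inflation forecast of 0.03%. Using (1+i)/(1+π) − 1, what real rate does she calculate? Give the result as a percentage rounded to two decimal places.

By the Fisher relation, 1 + r = (1 + i)/(1 + π).
1 + r = 1.03840 / 1.00030 = 1.038089
r = 1.038089 − 1 = 3.8089%, i.e. 3.81%.

3.81%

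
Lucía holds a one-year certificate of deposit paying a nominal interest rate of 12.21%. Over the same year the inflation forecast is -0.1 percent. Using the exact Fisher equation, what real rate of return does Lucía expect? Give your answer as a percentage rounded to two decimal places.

By the Fisher equation, 1 + r = (1 + i)/(1 + π).
1 + r = 1.12210 / 0.99900 = 1.123223
r = 1.123223 − 1 = 12.3223%, i.e. 12.32%.

12.32%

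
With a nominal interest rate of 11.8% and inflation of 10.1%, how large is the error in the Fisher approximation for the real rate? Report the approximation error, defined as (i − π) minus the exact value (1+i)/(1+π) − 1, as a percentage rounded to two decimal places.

Approximate: r ≈ 11.800% − 10.100% = 1.7000%
Exact: (1 + 0.1180)/(1 + 0.1010) − 1 = 1.5441%
Error = 1.7000% − 1.5441% = 0.1559% → 0.16%.

0.16%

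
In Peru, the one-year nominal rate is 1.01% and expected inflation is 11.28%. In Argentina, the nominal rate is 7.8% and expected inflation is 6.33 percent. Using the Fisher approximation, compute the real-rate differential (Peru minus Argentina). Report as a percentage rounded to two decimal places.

-11.74%

Peru: 1.01% − 11.28% = -10.270%
Argentina: 7.8% − 6.33% = 1.470%
Differential = -11.740% → -11.74%.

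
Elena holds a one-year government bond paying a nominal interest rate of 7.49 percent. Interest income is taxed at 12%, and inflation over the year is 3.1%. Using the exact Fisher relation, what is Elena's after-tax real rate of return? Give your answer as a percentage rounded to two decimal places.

After-tax nominal return = 7.49% × (1 − 0.12) = 6.5912%.
1 + r = 1.065912 / 1.03100 = 1.033862
After-tax real rate = 1.033862 − 1 → 3.39%.

3.39%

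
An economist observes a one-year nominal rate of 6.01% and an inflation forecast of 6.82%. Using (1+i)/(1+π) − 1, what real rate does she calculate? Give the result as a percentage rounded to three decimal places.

By the Fisher equation, 1 + r = (1 + i)/(1 + π).
1 + r = 1.06010 / 1.06820 = 0.992417
r = 0.992417 − 1 = -0.7583%, i.e. -0.758%.

-0.758%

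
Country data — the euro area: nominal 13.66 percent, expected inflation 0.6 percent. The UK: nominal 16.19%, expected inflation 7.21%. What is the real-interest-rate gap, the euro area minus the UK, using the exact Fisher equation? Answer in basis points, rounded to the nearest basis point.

461 basis points

The euro area: (1 + 0.1366)/(1 + 0.0060) − 1 = 12.9821%
The UK: (1 + 0.1619)/(1 + 0.0721) − 1 = 8.3761%
Differential = 12.9821% − 8.3761% = 4.6060% → 461 basis points.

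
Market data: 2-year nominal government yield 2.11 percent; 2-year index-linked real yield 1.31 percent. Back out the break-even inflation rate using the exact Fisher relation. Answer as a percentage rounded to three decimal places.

0.790%

(1 + π) = (1 + i)/(1 + r) = 1.02110 / 1.01310 = 1.007897
Break-even inflation = 1.007897 − 1 → 0.790%.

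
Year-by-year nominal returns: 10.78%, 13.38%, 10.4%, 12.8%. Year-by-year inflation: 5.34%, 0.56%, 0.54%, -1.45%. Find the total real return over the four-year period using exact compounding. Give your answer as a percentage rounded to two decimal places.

49.03%

Nominal growth factor = 1.1078 × 1.1338 × 1.1040 × 1.1280 = 1.564141
Price-level growth factor = 1.0534 × 1.0056 × 1.0054 × 0.9855 = 1.049576
Real growth factor = 1.564141 / 1.049576 = 1.490259
Total real return = 1.490259 − 1 → 49.03%.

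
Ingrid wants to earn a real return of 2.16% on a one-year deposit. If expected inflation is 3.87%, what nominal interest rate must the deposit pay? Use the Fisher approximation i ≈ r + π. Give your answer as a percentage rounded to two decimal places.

i ≈ r + π = 2.16% + 3.87% = 6.03%.

6.03%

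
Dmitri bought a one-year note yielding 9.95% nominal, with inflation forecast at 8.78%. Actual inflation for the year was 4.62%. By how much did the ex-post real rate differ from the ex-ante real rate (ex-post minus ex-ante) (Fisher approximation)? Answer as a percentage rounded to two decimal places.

4.16%

Ex-ante: 9.95% − 8.78% = 1.170%
Ex-post: 9.95% − 4.62% = 5.330%
Difference (ex-post − ex-ante) = 4.1600% → 4.16%.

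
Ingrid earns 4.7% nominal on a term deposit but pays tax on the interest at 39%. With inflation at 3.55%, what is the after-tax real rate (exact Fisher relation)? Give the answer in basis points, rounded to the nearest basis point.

-66 basis points

After-tax nominal return = 4.7% × (1 − 0.39) = 2.8670%.
1 + r = 1.02867 / 1.03550 = 0.993404
After-tax real rate = 0.993404 − 1 → -66 basis points.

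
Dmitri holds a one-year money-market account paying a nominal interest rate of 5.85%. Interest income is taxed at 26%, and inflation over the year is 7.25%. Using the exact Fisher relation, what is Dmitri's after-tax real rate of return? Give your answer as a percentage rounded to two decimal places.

After-tax nominal return = 5.85% × (1 − 0.26) = 4.3290%.
1 + r = 1.04329 / 1.07250 = 0.972765
After-tax real rate = 0.972765 − 1 → -2.72%.

-2.72%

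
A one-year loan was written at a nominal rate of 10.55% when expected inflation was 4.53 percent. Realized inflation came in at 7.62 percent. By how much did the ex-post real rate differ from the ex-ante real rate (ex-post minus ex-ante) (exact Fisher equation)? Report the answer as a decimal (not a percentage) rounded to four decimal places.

Ex-ante: (1 + 0.1055)/(1 + 0.0453) − 1 = 5.7591%
Ex-post: (1 + 0.1055)/(1 + 0.0762) − 1 = 2.7225%
Difference (ex-post − ex-ante) = -3.0366% → -0.0304.

-0.0304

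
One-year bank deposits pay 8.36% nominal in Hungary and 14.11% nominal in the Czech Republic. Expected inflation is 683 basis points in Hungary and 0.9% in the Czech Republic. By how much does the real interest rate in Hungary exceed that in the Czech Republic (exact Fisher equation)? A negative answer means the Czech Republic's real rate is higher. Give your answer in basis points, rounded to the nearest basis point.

Hungary: (1 + 0.0836)/(1 + 0.0683) − 1 = 1.4322%
The Czech Republic: (1 + 0.1411)/(1 + 0.0090) − 1 = 13.0922%
Differential = 1.4322% − 13.0922% = -11.6600% → -1166 basis points.

-1166 basis points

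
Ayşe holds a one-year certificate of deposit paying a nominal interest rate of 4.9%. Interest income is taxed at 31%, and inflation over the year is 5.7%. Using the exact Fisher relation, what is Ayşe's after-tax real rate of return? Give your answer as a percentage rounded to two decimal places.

After-tax nominal return = 4.9% × (1 − 0.31) = 3.3810%.
1 + r = 1.03381 / 1.05700 = 0.978061
After-tax real rate = 0.978061 − 1 → -2.19%.

-2.19%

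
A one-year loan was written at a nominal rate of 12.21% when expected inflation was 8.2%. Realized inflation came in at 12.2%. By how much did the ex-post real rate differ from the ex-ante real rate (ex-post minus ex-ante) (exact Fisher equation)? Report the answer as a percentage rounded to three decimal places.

Ex-ante: (1 + 0.1221)/(1 + 0.0820) − 1 = 3.7061%
Ex-post: (1 + 0.1221)/(1 + 0.1220) − 1 = 0.0089%
Difference (ex-post − ex-ante) = -3.6972% → -3.697%.

-3.697%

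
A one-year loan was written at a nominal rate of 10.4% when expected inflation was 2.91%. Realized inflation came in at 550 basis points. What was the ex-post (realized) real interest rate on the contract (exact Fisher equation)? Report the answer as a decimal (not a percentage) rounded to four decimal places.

Ex-post: (1 + 0.1040)/(1 + 0.0550) − 1 = 4.6445%
So the realized real rate is 0.0464.

0.0464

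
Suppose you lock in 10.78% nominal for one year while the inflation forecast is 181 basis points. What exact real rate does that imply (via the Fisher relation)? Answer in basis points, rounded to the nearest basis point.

By the Fisher relation, 1 + r = (1 + i)/(1 + π).
1 + r = 1.10780 / 1.01810 = 1.088105
r = 1.088105 − 1 = 8.8105%, i.e. 881 basis points.

881 basis points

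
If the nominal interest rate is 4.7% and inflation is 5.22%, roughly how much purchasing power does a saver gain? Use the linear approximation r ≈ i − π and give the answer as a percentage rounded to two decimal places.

-0.52%

r ≈ i − π = 4.7% − 5.22% = -0.52%.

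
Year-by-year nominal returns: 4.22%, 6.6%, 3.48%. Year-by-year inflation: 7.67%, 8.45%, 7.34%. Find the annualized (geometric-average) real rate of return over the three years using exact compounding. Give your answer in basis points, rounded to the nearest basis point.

-284 basis points

Compound the nominal returns: 1.0422 × 1.0660 × 1.0348 = 1.14964748.
Compound inflation: 1.0767 × 1.0845 × 1.0734 = 1.25338895.
Deflate: 1.14964748 / 1.25338895 = 0.91723123.
Annualized real rate = 0.91723123^(1/3) − 1 = -2.8388% → -284 basis points.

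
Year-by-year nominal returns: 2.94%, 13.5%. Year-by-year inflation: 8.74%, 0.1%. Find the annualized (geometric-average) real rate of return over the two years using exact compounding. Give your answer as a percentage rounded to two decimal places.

Nominal growth factor = 1.0294 × 1.1350 = 1.16836900
Price-level growth factor = 1.0874 × 1.0010 = 1.08848740
Real growth factor = 1.16836900 / 1.08848740 = 1.07338771
Annualized real rate = 1.07338771^(1/2) − 1 = 3.6044% → 3.60%.

3.60%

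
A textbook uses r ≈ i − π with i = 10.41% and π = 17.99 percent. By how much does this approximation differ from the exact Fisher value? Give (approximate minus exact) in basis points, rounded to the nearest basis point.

-116 basis points

Approximate: r ≈ 10.410% − 17.990% = -7.5800%
Exact: (1 + 0.1041)/(1 + 0.1799) − 1 = -6.4243%
Error = -7.5800% − (-6.4243%) = -1.1557% → -116 basis points.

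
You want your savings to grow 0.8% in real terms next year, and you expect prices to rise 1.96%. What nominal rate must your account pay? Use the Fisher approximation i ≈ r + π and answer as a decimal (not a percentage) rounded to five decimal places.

0.02760

i ≈ r + π = 0.8% + 1.96% = 0.02760.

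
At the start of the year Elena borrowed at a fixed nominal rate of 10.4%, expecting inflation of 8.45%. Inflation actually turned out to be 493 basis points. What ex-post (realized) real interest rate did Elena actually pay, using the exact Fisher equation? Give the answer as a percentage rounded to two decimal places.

Ex-post: (1 + 0.1040)/(1 + 0.0493) − 1 = 5.2130%
So the realized real rate is 5.21%.

5.21%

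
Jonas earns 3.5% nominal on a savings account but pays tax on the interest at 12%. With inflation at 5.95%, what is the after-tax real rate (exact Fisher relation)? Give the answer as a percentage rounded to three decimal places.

-2.709%

After-tax nominal return = 3.5% × (1 − 0.12) = 3.0800%.
1 + r = 1.03080 / 1.05950 = 0.972912
After-tax real rate = 0.972912 − 1 → -2.709%.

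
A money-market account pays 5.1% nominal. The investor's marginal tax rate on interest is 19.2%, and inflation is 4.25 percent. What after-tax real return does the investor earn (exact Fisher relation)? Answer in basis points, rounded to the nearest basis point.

After-tax nominal return = 5.1% × (1 − 0.192) = 4.1208%.
1 + r = 1.041208 / 1.04250 = 0.998761
After-tax real rate = 0.998761 − 1 → -12 basis points.

-12 basis points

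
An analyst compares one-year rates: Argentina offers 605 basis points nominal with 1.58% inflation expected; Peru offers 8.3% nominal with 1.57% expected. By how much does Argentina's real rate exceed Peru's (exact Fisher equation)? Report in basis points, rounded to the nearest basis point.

-223 basis points

Argentina: (1 + 0.0605)/(1 + 0.0158) − 1 = 4.4005%
Peru: (1 + 0.0830)/(1 + 0.0157) − 1 = 6.6260%
Differential = 4.4005% − 6.6260% = -2.2255% → -223 basis points.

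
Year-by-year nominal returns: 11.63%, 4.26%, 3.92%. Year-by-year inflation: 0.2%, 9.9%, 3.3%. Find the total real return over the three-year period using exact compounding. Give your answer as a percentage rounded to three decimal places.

Compound the nominal returns: 1.1163 × 1.0426 × 1.0392 = 1.209477.
Compound inflation: 1.0020 × 1.0990 × 1.0330 = 1.137538.
Deflate: 1.209477 / 1.137538 = 1.063242.
Total real return = 1.063242 − 1 → 6.324%.

6.324%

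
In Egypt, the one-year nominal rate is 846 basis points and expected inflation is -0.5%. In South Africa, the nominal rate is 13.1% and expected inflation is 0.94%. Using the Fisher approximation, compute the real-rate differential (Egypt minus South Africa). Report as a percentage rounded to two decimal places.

Egypt: 8.46% − (-0.5%) = 8.960%
South Africa: 13.1% − 0.94% = 12.160%
Differential = -3.200% → -3.20%.

-3.20%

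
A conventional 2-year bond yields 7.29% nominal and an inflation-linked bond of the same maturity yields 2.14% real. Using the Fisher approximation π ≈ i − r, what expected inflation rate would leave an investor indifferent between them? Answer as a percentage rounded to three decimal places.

5.150%

π ≈ i − r = 7.29% − 2.14% → 5.150%.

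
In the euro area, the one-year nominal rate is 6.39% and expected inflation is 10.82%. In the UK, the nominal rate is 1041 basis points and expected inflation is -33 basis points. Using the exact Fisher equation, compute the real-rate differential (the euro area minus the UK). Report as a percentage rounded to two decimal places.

The euro area: (1 + 0.0639)/(1 + 0.1082) − 1 = -3.9975%
The UK: (1 + 0.1041)/(1 − 0.0033) − 1 = 10.7756%
Differential = -3.9975% − 10.7756% = -14.7730% → -14.77%.

-14.77%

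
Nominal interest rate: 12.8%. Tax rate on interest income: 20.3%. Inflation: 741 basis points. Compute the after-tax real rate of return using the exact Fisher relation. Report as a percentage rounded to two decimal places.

After-tax nominal return = 12.8% × (1 − 0.203) = 10.2016%.
1 + r = 1.102016 / 1.07410 = 1.025990
After-tax real rate = 1.025990 − 1 → 2.60%.

2.60%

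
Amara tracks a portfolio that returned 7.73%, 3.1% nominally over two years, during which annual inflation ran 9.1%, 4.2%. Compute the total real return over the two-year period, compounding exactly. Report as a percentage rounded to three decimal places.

-2.298%

Nominal growth factor = 1.0773 × 1.0310 = 1.110696
Price-level growth factor = 1.0910 × 1.0420 = 1.136822
Real growth factor = 1.110696 / 1.136822 = 0.977019
Total real return = 0.977019 − 1 → -2.298%.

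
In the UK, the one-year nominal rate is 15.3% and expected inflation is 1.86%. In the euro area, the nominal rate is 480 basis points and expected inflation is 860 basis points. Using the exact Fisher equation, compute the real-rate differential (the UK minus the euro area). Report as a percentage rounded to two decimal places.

The UK: (1 + 0.1530)/(1 + 0.0186) − 1 = 13.1946%
The euro area: (1 + 0.0480)/(1 + 0.0860) − 1 = -3.4991%
Differential = 13.1946% − (-3.4991%) = 16.6937% → 16.69%.

16.69%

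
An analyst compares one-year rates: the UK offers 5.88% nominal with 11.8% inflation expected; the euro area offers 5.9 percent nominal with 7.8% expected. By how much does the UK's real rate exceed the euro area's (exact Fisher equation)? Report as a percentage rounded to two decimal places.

The UK: (1 + 0.0588)/(1 + 0.1180) − 1 = -5.2952%
The euro area: (1 + 0.0590)/(1 + 0.0780) − 1 = -1.7625%
Differential = -5.2952% − (-1.7625%) = -3.5326% → -3.53%.

-3.53%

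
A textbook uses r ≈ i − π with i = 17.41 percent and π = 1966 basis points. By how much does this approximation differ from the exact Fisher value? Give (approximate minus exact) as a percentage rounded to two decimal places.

-0.37%

Approximate: r ≈ 17.410% − 19.660% = -2.2500%
Exact: (1 + 0.1741)/(1 + 0.1966) − 1 = -1.8803%
Error = -2.2500% − (-1.8803%) = -0.3697% → -0.37%.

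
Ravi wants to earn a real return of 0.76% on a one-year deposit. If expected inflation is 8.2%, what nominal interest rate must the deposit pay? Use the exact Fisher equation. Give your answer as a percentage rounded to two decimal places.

9.02%

(1 + i) = (1 + r)(1 + π) = 1.00760 × 1.08200 = 1.0902232
i = 1.0902232 − 1, so the required nominal rate is 9.02%.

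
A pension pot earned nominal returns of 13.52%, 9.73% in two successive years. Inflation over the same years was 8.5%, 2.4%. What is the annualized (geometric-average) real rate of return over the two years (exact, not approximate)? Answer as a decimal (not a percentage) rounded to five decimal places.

0.05885

Compound the nominal returns: 1.1352 × 1.0973 = 1.24565496.
Compound inflation: 1.0850 × 1.0240 = 1.11104000.
Deflate: 1.24565496 / 1.11104000 = 1.12116122.
Annualized real rate = 1.12116122^(1/2) − 1 = 5.8849% → 0.05885.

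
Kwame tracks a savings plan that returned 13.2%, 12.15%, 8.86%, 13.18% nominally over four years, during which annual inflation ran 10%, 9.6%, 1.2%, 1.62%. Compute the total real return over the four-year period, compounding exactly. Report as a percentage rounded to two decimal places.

Compound the nominal returns: 1.1320 × 1.1215 × 1.0886 × 1.1318 = 1.564169.
Compound inflation: 1.1000 × 1.0960 × 1.0120 × 1.0162 = 1.239832.
Deflate: 1.564169 / 1.239832 = 1.261597.
Total real return = 1.261597 − 1 → 26.16%.

26.16%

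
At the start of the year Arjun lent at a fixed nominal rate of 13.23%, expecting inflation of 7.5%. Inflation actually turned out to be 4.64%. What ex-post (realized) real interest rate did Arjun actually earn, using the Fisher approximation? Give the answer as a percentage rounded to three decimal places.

Ex-post: 13.23% − 4.64% = 8.590%
So the realized real rate is 8.590%.

8.590%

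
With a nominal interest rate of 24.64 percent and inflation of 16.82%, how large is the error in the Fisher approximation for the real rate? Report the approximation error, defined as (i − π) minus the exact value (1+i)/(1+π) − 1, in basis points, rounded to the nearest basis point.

Approximate: r ≈ 24.640% − 16.820% = 7.8200%
Exact: (1 + 0.2464)/(1 + 0.1682) − 1 = 6.6941%
Error = 7.8200% − 6.6941% = 1.1259% → 113 basis points.

113 basis points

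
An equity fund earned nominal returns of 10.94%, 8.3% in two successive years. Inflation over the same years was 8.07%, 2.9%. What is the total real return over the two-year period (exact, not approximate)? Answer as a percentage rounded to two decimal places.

8.04%

Nominal growth factor = 1.1094 × 1.0830 = 1.201480
Price-level growth factor = 1.0807 × 1.0290 = 1.112040
Real growth factor = 1.201480 / 1.112040 = 1.080429
Total real return = 1.080429 − 1 → 8.04%.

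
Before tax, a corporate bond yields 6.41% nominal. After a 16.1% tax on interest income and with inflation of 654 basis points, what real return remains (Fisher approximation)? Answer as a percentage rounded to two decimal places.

After-tax nominal return = 6.41% × (1 − 0.161) = 5.37799%.
r ≈ 5.37799% − 6.54% → -1.16%.

-1.16%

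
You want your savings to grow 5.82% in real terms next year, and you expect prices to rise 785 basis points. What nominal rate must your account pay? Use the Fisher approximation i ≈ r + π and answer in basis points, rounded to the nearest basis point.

i ≈ r + π = 5.82% + 7.85% = 1367 basis points.

1367 basis points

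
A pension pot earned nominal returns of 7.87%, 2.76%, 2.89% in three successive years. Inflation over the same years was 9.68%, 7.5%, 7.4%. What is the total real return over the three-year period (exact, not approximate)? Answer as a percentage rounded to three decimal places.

Compound the nominal returns: 1.0787 × 1.0276 × 1.0289 = 1.140507.
Compound inflation: 1.0968 × 1.0750 × 1.0740 = 1.266310.
Deflate: 1.140507 / 1.266310 = 0.900654.
Total real return = 0.900654 − 1 → -9.935%.

-9.935%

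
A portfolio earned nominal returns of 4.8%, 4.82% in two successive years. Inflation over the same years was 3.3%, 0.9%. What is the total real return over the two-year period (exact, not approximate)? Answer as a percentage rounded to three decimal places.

Nominal growth factor = 1.0480 × 1.0482 = 1.0985136
Price-level growth factor = 1.0330 × 1.0090 = 1.0422970
Real growth factor = 1.0985136 / 1.0422970 = 1.0539353
Total real return = 1.0539353 − 1 → 5.394%.

5.394%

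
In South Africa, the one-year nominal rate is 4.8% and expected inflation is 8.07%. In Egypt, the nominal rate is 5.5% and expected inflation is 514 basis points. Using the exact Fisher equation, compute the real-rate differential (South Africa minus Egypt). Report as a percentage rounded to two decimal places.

-3.37%

South Africa: (1 + 0.0480)/(1 + 0.0807) − 1 = -3.0258%
Egypt: (1 + 0.0550)/(1 + 0.0514) − 1 = 0.3424%
Differential = -3.0258% − 0.3424% = -3.3682% → -3.37%.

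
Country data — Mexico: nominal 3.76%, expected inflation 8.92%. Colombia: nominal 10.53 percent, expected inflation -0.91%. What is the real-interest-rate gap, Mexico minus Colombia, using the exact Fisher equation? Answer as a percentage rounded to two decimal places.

Mexico: (1 + 0.0376)/(1 + 0.0892) − 1 = -4.7374%
Colombia: (1 + 0.1053)/(1 − 0.0091) − 1 = 11.5451%
Differential = -4.7374% − 11.5451% = -16.2825% → -16.28%.

-16.28%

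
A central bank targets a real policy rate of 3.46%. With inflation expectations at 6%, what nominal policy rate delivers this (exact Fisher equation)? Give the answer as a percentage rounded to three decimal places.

(1 + i) = (1 + r)(1 + π) = 1.03460 × 1.06000 = 1.096676
i = 1.096676 − 1, so the required nominal rate is 9.668%.

9.668%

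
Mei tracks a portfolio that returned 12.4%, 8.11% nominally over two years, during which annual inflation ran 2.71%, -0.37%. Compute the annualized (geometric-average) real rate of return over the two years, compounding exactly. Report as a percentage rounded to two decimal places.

Nominal growth factor = 1.1240 × 1.0811 = 1.21515640
Price-level growth factor = 1.0271 × 0.9963 = 1.02329973
Real growth factor = 1.21515640 / 1.02329973 = 1.18748824
Annualized real rate = 1.18748824^(1/2) − 1 = 8.9719% → 8.97%.

8.97%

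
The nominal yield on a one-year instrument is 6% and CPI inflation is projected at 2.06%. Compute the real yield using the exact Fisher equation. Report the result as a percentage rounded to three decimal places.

3.860%

By the Fisher equation, 1 + r = (1 + i)/(1 + π).
1 + r = 1.06000 / 1.02060 = 1.0386047
r = 1.0386047 − 1 = 3.86047%, i.e. 3.860%.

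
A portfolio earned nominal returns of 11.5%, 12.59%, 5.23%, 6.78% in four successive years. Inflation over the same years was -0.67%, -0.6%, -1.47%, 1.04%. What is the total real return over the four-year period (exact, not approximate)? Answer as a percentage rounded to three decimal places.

Compound the nominal returns: 1.1150 × 1.1259 × 1.0523 × 1.0678 = 1.410601.
Compound inflation: 0.9933 × 0.9940 × 0.9853 × 1.0104 = 0.982944.
Deflate: 1.410601 / 0.982944 = 1.435078.
Total real return = 1.435078 − 1 → 43.508%.

43.508%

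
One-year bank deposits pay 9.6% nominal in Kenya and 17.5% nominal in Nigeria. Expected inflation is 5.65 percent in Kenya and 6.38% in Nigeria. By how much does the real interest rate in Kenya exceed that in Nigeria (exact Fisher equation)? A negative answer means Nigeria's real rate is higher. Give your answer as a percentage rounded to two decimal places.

-6.71%

Kenya: (1 + 0.0960)/(1 + 0.0565) − 1 = 3.7388%
Nigeria: (1 + 0.1750)/(1 + 0.0638) − 1 = 10.4531%
Differential = 3.7388% − 10.4531% = -6.7143% → -6.71%.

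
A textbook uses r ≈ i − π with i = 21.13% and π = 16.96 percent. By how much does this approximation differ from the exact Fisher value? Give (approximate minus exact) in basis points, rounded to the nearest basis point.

Approximate: r ≈ 21.130% − 16.960% = 4.1700%
Exact: (1 + 0.2113)/(1 + 0.1696) − 1 = 3.5653%
Error = 4.1700% − 3.5653% = 0.6047% → 60 basis points.

60 basis points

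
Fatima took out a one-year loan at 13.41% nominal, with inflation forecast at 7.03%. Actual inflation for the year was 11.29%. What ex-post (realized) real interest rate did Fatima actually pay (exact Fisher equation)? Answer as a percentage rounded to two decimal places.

1.90%

Ex-post: (1 + 0.1341)/(1 + 0.1129) − 1 = 1.9049%
So the realized real rate is 1.90%.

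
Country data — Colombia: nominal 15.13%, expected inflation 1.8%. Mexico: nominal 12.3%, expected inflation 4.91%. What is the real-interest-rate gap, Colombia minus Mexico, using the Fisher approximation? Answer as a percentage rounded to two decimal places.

Colombia: 15.13% − 1.8% = 13.330%
Mexico: 12.3% − 4.91% = 7.390%
Differential = 5.940% → 5.94%.

5.94%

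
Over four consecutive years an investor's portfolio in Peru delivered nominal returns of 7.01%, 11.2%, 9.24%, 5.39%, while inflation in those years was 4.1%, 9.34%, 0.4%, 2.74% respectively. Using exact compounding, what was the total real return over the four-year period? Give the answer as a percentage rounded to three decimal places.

16.683%

Compound the nominal returns: 1.0701 × 1.1120 × 1.0924 × 1.0539 = 1.369967.
Compound inflation: 1.0410 × 1.0934 × 1.0040 × 1.0274 = 1.174095.
Deflate: 1.369967 / 1.174095 = 1.166829.
Total real return = 1.166829 − 1 → 16.683%.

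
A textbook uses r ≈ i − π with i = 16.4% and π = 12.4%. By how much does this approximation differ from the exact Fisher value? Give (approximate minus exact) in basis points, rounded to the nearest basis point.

Approximate: r ≈ 16.400% − 12.400% = 4.0000%
Exact: (1 + 0.1640)/(1 + 0.1240) − 1 = 3.5587%
Error = 4.0000% − 3.5587% = 0.4413% → 44 basis points.

44 basis points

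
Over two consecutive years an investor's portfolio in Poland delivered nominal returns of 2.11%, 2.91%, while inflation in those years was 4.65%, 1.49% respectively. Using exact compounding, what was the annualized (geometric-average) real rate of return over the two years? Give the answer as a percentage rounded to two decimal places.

Compound the nominal returns: 1.0211 × 1.0291 = 1.05081401.
Compound inflation: 1.0465 × 1.0149 = 1.06209285.
Deflate: 1.05081401 / 1.06209285 = 0.98938055.
Annualized real rate = 0.98938055^(1/2) − 1 = -0.5324% → -0.53%.

-0.53%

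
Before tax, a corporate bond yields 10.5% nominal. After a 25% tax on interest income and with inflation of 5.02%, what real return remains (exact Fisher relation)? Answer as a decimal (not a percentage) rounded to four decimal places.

After-tax nominal return = 10.5% × (1 − 0.25) = 7.8750%.
1 + r = 1.07875 / 1.05020 = 1.027185
After-tax real rate = 1.027185 − 1 → 0.0272.

0.0272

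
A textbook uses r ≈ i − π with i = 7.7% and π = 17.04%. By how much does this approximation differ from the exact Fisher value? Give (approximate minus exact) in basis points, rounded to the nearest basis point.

Approximate: r ≈ 7.700% − 17.040% = -9.3400%
Exact: (1 + 0.0770)/(1 + 0.1704) − 1 = -7.9802%
Error = -9.3400% − (-7.9802%) = -1.3598% → -136 basis points.

-136 basis points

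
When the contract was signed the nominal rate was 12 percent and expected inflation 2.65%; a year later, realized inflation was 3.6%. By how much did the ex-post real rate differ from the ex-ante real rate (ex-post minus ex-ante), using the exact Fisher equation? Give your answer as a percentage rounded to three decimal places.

Ex-ante: (1 + 0.1200)/(1 + 0.0265) − 1 = 9.10862%
Ex-post: (1 + 0.1200)/(1 + 0.0360) − 1 = 8.10811%
Difference (ex-post − ex-ante) = -1.00051% → -1.001%.

-1.001%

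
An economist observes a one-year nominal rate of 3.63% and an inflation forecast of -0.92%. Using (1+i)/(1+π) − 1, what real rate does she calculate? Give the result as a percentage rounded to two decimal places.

4.59%

By the Fisher equation, 1 + r = (1 + i)/(1 + π).
1 + r = 1.03630 / 0.99080 = 1.045922
r = 1.045922 − 1 = 4.5922%, i.e. 4.59%.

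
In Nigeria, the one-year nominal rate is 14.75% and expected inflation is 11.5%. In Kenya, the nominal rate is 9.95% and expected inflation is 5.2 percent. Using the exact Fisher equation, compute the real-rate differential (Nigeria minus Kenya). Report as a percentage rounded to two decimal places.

Nigeria: (1 + 0.1475)/(1 + 0.1150) − 1 = 2.9148%
Kenya: (1 + 0.0995)/(1 + 0.0520) − 1 = 4.5152%
Differential = 2.9148% − 4.5152% = -1.6004% → -1.60%.

-1.60%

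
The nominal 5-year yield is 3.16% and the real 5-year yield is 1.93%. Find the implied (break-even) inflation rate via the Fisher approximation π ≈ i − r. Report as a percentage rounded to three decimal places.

π ≈ i − r = 3.16% − 1.93% → 1.230%.

1.230%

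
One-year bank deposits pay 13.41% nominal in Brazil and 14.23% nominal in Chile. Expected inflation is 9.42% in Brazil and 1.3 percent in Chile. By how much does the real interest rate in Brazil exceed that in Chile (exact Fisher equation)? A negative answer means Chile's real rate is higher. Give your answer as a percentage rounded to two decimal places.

Brazil: (1 + 0.1341)/(1 + 0.0942) − 1 = 3.6465%
Chile: (1 + 0.1423)/(1 + 0.0130) − 1 = 12.7641%
Differential = 3.6465% − 12.7641% = -9.1176% → -9.12%.

-9.12%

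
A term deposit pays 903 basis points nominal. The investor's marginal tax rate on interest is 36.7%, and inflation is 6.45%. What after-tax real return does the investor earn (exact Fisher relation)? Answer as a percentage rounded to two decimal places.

After-tax nominal return = 9.03% × (1 − 0.367) = 5.71599%.
1 + r = 1.0571599 / 1.06450 = 0.993105
After-tax real rate = 0.993105 − 1 → -0.69%.

-0.69%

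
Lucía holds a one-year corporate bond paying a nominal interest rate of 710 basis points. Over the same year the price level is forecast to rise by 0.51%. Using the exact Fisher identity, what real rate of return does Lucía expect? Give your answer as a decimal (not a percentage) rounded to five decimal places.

0.06557

1 + r = 1.07100 / 1.00510 = 1.065566
r = 1.065566 − 1 = 6.5566%, i.e. 0.06557.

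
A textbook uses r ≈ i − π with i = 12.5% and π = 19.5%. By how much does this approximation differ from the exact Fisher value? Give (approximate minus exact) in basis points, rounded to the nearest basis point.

-114 basis points

Approximate: r ≈ 12.500% − 19.500% = -7.0000%
Exact: (1 + 0.1250)/(1 + 0.1950) − 1 = -5.8577%
Error = -7.0000% − (-5.8577%) = -1.1423% → -114 basis points.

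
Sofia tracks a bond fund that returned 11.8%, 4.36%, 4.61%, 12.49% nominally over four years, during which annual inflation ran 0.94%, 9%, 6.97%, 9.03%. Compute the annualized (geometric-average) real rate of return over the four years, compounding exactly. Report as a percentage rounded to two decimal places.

Compound the nominal returns: 1.1180 × 1.0436 × 1.0461 × 1.1249 = 1.37297615.
Compound inflation: 1.0094 × 1.0900 × 1.0697 × 1.0903 = 1.28321021.
Deflate: 1.37297615 / 1.28321021 = 1.06995420.
Annualized real rate = 1.06995420^(1/4) − 1 = 1.7048% → 1.70%.

1.70%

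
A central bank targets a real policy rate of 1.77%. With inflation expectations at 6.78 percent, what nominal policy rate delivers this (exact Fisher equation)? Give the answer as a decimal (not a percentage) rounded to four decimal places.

(1 + i) = (1 + r)(1 + π) = 1.01770 × 1.06780 = 1.08670006
i = 1.08670006 − 1, so the required nominal rate is 0.0867.

0.0867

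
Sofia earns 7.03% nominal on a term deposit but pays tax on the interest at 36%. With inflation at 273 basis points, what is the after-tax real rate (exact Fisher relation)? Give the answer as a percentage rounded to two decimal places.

After-tax nominal return = 7.03% × (1 − 0.36) = 4.4992%.
1 + r = 1.044992 / 1.02730 = 1.017222
After-tax real rate = 1.017222 − 1 → 1.72%.

1.72%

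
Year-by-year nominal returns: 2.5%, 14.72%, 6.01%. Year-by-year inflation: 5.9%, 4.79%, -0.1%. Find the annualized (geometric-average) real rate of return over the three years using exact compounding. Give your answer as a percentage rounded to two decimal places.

Compound the nominal returns: 1.0250 × 1.1472 × 1.0601 = 1.24655039.
Compound inflation: 1.0590 × 1.0479 × 0.9990 = 1.10861637.
Deflate: 1.24655039 / 1.10861637 = 1.12441997.
Annualized real rate = 1.12441997^(1/3) − 1 = 3.9863% → 3.99%.

3.99%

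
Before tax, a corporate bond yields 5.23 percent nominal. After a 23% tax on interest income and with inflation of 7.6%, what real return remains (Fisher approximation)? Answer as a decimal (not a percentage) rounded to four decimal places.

After-tax nominal return = 5.23% × (1 − 0.23) = 4.0271%.
r ≈ 4.0271% − 7.6% → -0.0357.

-0.0357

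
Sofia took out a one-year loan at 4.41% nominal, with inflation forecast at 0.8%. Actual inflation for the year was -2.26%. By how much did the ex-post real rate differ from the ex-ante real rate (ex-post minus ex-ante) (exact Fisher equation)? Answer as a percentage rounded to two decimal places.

Ex-ante: (1 + 0.0441)/(1 + 0.0080) − 1 = 3.5813%
Ex-post: (1 + 0.0441)/(1 − 0.0226) − 1 = 6.8242%
Difference (ex-post − ex-ante) = 3.2429% → 3.24%.

3.24%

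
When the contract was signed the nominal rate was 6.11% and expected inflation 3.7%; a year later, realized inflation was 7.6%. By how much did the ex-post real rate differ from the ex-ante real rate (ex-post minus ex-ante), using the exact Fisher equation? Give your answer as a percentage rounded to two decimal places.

Ex-ante: (1 + 0.0611)/(1 + 0.0370) − 1 = 2.3240%
Ex-post: (1 + 0.0611)/(1 + 0.0760) − 1 = -1.3848%
Difference (ex-post − ex-ante) = -3.7088% → -3.71%.

-3.71%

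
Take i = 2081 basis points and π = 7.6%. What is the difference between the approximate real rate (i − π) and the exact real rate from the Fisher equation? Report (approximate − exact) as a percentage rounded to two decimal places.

0.93%

Approximate: r ≈ 20.810% − 7.600% = 13.2100%
Exact: (1 + 0.2081)/(1 + 0.0760) − 1 = 12.2770%
Error = 13.2100% − 12.2770% = 0.9330% → 0.93%.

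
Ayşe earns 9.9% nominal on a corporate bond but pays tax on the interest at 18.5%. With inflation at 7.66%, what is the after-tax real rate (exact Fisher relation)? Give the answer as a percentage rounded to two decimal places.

After-tax nominal return = 9.9% × (1 − 0.185) = 8.0685%.
1 + r = 1.080685 / 1.07660 = 1.003794
After-tax real rate = 1.003794 − 1 → 0.38%.

0.38%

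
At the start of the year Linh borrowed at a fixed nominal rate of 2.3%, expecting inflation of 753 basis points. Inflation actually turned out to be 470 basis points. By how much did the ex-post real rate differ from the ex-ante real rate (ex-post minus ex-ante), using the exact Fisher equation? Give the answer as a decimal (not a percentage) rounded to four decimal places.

0.0257

Ex-ante: (1 + 0.0230)/(1 + 0.0753) − 1 = -4.8638%
Ex-post: (1 + 0.0230)/(1 + 0.0470) − 1 = -2.2923%
Difference (ex-post − ex-ante) = 2.5715% → 0.0257.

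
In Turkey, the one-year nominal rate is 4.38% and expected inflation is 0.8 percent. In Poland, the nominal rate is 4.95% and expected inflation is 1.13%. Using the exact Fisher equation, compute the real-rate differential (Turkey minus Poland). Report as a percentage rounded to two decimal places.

Turkey: (1 + 0.0438)/(1 + 0.0080) − 1 = 3.5516%
Poland: (1 + 0.0495)/(1 + 0.0113) − 1 = 3.7773%
Differential = 3.5516% − 3.7773% = -0.2257% → -0.23%.

-0.23%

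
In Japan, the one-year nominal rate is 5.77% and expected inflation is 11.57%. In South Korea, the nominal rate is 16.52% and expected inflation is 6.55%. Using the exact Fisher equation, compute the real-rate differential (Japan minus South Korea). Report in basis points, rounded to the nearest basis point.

Japan: (1 + 0.0577)/(1 + 0.1157) − 1 = -5.1985%
South Korea: (1 + 0.1652)/(1 + 0.0655) − 1 = 9.3571%
Differential = -5.1985% − 9.3571% = -14.5556% → -1456 basis points.

-1456 basis points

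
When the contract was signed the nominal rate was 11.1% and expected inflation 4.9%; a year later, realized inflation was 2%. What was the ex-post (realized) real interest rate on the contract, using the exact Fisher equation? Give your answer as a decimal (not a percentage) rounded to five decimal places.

0.08922

Ex-post: (1 + 0.1110)/(1 + 0.0200) − 1 = 8.9216%
So the realized real rate is 0.08922.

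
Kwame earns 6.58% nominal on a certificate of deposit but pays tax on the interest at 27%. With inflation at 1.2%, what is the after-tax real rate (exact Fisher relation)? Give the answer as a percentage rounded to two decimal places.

3.56%

After-tax nominal return = 6.58% × (1 − 0.27) = 4.8034%.
1 + r = 1.048034 / 1.01200 = 1.035607
After-tax real rate = 1.035607 − 1 → 3.56%.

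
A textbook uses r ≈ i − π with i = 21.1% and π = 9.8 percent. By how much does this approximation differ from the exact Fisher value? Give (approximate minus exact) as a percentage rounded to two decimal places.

1.01%

Approximate: r ≈ 21.100% − 9.800% = 11.3000%
Exact: (1 + 0.2110)/(1 + 0.0980) − 1 = 10.2914%
Error = 11.3000% − 10.2914% = 1.0086% → 1.01%.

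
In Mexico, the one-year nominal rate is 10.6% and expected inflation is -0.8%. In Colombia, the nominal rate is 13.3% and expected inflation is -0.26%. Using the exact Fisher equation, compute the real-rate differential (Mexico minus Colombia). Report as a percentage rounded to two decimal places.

Mexico: (1 + 0.1060)/(1 − 0.0080) − 1 = 11.4919%
Colombia: (1 + 0.1330)/(1 − 0.0026) − 1 = 13.5953%
Differential = 11.4919% − 13.5953% = -2.1034% → -2.10%.

-2.10%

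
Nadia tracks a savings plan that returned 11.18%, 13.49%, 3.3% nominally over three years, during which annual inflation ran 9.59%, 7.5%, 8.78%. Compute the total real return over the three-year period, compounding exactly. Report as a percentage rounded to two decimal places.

Compound the nominal returns: 1.1118 × 1.1349 × 1.0330 = 1.303421.
Compound inflation: 1.0959 × 1.0750 × 1.0878 = 1.281529.
Deflate: 1.303421 / 1.281529 = 1.017082.
Total real return = 1.017082 − 1 → 1.71%.

1.71%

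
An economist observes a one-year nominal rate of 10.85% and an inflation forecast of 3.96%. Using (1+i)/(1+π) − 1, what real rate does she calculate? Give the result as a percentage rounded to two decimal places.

1 + r = 1.10850 / 1.03960 = 1.066275
r = 1.066275 − 1 = 6.6275%, i.e. 6.63%.

6.63%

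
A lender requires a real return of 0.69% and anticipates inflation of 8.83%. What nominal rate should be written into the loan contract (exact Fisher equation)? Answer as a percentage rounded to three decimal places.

9.581%

(1 + i) = (1 + r)(1 + π) = 1.00690 × 1.08830 = 1.09580927
i = 1.09580927 − 1, so the required nominal rate is 9.581%.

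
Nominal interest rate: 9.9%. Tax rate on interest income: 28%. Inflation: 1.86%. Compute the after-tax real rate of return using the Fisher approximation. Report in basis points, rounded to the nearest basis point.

527 basis points

After-tax nominal return = 9.9% × (1 − 0.28) = 7.1280%.
r ≈ 7.1280% − 1.86% → 527 basis points.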